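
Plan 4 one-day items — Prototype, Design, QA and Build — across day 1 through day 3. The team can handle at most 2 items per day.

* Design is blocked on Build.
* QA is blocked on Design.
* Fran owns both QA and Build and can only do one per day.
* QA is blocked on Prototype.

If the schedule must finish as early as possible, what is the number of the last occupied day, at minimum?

The precedence chain requires at least 3 distinct days.
With at most 2 per day and 4 work items, at least 2 days are needed.
3 works (last occupied day: day 3): for example Build=day 1; Design=day 2; Prototype=day 1; QA=day 3.

3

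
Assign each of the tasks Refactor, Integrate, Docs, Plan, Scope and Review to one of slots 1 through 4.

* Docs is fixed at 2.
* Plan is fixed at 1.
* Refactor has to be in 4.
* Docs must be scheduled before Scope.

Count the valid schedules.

Splitting on Integrate: it can be 1 (8), 2 (8), 3 (8), 4 (8). Listing each branch's schedules as (Refactor, Docs, Plan, Scope, Review):
Integrate=1: (4,2,1,3,1) (4,2,1,3,2) (4,2,1,3,3) (4,2,1,3,4) (4,2,1,4,1) (4,2,1,4,2) (4,2,1,4,3) (4,2,1,4,4) — 8.
Integrate=2: (4,2,1,3,1) (4,2,1,3,2) (4,2,1,3,3) (4,2,1,3,4) (4,2,1,4,1) (4,2,1,4,2) (4,2,1,4,3) (4,2,1,4,4) — 8.
Integrate=3: (4,2,1,3,1) (4,2,1,3,2) (4,2,1,3,3) (4,2,1,3,4) (4,2,1,4,1) (4,2,1,4,2) (4,2,1,4,3) (4,2,1,4,4) — 8.
Integrate=4: (4,2,1,3,1) (4,2,1,3,2) (4,2,1,3,3) (4,2,1,3,4) (4,2,1,4,1) (4,2,1,4,2) (4,2,1,4,3) (4,2,1,4,4) — 8.
Summing: 8 + 8 + 8 + 8 = 32.

32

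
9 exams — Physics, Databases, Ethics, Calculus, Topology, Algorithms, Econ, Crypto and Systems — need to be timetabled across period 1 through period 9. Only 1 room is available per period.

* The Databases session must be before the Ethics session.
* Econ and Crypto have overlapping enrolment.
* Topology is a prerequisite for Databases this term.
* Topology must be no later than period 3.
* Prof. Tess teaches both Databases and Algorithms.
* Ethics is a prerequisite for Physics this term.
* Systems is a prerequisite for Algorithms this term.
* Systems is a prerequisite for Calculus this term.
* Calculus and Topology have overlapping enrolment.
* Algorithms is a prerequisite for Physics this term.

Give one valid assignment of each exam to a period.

Databases=period 2, Topology=period 1, Ethics=period 3, Physics=period 6, Econ=period 8, Crypto=period 9, Calculus=period 7, Algorithms=period 5, Systems=period 4

Checking: Systems(period 4) before Algorithms(period 5); Databases(period 2) before Ethics(period 3); Topology(period 1) before Databases(period 2); Ethics(period 3) before Physics(period 6); Algorithms(period 5) before Physics(period 6); Systems(period 4) before Calculus(period 7); Calculus(period 7) != Topology(period 1); Databases(period 2) != Algorithms(period 5); Econ(period 8) != Crypto(period 9); Topology=period 1 in [period 1,period 3]; max 1 per period (cap 1).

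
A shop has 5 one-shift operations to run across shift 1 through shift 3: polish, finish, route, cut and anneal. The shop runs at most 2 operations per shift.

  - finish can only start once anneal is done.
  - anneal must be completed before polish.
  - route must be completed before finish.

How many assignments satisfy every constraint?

13

Splitting on polish: it can be shift 2 (5), shift 3 (8). Listing each branch's schedules as (finish, route, cut, anneal) by shift number:
polish=shift 2: (2,1,3,1) (3,1,2,1) (3,1,3,1) (3,2,1,1) (3,2,3,1) — 5.
polish=shift 3: (2,1,2,1) (2,1,3,1) (3,1,1,2) (3,1,2,1) (3,1,2,2) (3,2,1,1) (3,2,1,2) (3,2,2,1) — 8.
Summing: 5 + 8 = 13.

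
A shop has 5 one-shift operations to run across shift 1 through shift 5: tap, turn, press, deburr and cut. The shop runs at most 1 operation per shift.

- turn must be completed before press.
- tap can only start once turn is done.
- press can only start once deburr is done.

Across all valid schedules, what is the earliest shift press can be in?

shift 3

Precedence pushes press to at least shift 2.
press at shift 3 is achievable: cut=shift 5, press=shift 3, turn=shift 1, tap=shift 4, deburr=shift 2.
Nothing earlier works — the capacity limit rule out every shift before shift 3.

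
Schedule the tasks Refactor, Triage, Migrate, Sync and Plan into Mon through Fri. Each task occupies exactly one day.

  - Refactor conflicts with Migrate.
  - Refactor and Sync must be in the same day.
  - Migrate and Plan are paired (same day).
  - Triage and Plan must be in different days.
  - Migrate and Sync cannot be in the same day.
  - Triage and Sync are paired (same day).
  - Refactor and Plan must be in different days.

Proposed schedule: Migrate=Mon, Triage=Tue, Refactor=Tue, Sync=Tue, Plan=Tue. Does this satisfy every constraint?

Migrate and Sync cannot be in the same day — holds.
Refactor conflicts with Migrate — holds.
Triage and Plan must be in different days — violated.
Refactor and Plan must be in different days — violated.
Migrate and Plan are paired (same day) — violated.
Triage and Sync are paired (same day) — holds.
Refactor and Sync must be in the same day — holds.

No — it violates: Refactor and Plan must be in different days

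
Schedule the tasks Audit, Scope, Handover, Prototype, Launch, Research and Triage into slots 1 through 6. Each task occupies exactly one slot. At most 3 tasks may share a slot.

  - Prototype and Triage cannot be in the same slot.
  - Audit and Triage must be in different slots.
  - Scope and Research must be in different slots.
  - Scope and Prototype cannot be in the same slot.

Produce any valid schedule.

Prototype=2; Scope=1; Launch=2; Research=2; Triage=3; Audit=1; Handover=1

Checking: Scope(1) != Research(2); Scope(1) != Prototype(2); Prototype(2) != Triage(3); Audit(1) != Triage(3); max 3 per slot (cap 3).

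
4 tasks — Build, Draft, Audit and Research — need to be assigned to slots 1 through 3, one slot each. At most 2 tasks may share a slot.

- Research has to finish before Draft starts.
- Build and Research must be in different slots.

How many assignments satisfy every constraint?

Splitting on Build: it can be 1 (3), 2 (5), 3 (7). Listing each branch's schedules as (Draft, Audit, Research):
Build=1: (3,1,2) (3,2,2) (3,3,2) — 3.
Build=2: (2,1,1) (2,3,1) (3,1,1) (3,2,1) (3,3,1) — 5.
Build=3: (2,1,1) (2,2,1) (2,3,1) (3,1,1) (3,1,2) (3,2,1) (3,2,2) — 7.
Summing: 3 + 5 + 7 = 15.

15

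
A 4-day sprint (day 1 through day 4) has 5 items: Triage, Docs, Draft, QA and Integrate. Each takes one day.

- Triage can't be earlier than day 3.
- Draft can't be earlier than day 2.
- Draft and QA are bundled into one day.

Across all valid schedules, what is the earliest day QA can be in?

day 2

QA must be in the same day as Draft, which can't be before day 2, so QA is at least day 2.
QA at day 2 is achievable: Draft in day 2, QA in day 2, Docs in day 1, Triage in day 3, Integrate in day 1.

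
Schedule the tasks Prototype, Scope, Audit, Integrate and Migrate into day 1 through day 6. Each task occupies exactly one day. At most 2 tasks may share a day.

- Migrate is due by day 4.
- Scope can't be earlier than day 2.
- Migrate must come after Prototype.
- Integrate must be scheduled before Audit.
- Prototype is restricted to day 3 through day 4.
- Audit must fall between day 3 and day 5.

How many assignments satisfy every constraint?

37

Splitting on Scope: it can be day 2 (9), day 3 (5), day 4 (5), day 5 (9), day 6 (9). Listing each branch's schedules as (Prototype, Audit, Integrate, Migrate) by day number:
Scope=day 2: (3,3,1,4) (3,3,2,4) (3,4,1,4) (3,4,2,4) (3,4,3,4) (3,5,1,4) (3,5,2,4) (3,5,3,4) (3,5,4,4) — 9.
Scope=day 3: (3,4,1,4) (3,4,2,4) (3,5,1,4) (3,5,2,4) (3,5,4,4) — 5.
Scope=day 4: (3,3,1,4) (3,3,2,4) (3,5,1,4) (3,5,2,4) (3,5,3,4) — 5.
Scope=day 5: (3,3,1,4) (3,3,2,4) (3,4,1,4) (3,4,2,4) (3,4,3,4) (3,5,1,4) (3,5,2,4) (3,5,3,4) (3,5,4,4) — 9.
Scope=day 6: (3,3,1,4) (3,3,2,4) (3,4,1,4) (3,4,2,4) (3,4,3,4) (3,5,1,4) (3,5,2,4) (3,5,3,4) (3,5,4,4) — 9.
Summing: 9 + 5 + 5 + 9 + 9 = 37.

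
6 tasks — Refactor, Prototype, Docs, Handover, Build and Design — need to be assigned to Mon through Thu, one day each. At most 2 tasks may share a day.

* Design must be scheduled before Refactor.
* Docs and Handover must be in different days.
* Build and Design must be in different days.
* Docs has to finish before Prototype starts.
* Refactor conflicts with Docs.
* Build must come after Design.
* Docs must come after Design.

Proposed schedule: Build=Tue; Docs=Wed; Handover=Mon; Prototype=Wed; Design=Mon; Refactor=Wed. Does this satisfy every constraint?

Docs must come after Design — holds.
Build must come after Design — holds.
Docs has to finish before Prototype starts — violated.
At most 2 tasks may share a day — violated.
Build and Design must be in different days — holds.
Refactor conflicts with Docs — violated.
Design must be scheduled before Refactor — holds.
Docs and Handover must be in different days — holds.

Invalid. Refactor conflicts with Docs.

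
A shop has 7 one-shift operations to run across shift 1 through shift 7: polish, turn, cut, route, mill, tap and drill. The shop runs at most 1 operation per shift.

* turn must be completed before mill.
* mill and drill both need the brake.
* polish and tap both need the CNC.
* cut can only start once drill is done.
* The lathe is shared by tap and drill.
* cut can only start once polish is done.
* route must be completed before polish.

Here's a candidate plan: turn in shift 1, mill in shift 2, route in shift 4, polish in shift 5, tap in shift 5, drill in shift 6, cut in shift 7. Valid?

Invalid. polish and tap both need the CNC.

mill and drill both need the brake — holds.
cut can only start once drill is done — holds.
cut can only start once polish is done — holds.
polish and tap both need the CNC — violated.
turn must be completed before mill — holds.
route must be completed before polish — holds.
The lathe is shared by tap and drill — holds.
The shop runs at most 1 operation per shift — violated.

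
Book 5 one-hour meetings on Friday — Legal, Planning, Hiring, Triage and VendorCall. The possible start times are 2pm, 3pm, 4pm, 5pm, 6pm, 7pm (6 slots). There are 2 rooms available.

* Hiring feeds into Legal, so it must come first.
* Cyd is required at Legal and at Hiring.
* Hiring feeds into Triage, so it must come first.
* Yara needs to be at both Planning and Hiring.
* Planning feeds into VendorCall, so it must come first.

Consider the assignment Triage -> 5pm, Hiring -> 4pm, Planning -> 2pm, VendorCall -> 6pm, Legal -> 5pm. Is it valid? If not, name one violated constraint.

Cyd is required at Legal and at Hiring — holds.
Yara needs to be at both Planning and Hiring — holds.
Hiring feeds into Triage, so it must come first — holds.
Planning feeds into VendorCall, so it must come first — holds.
Hiring feeds into Legal, so it must come first — holds.
There are 2 rooms available — holds.

Yes, all constraints hold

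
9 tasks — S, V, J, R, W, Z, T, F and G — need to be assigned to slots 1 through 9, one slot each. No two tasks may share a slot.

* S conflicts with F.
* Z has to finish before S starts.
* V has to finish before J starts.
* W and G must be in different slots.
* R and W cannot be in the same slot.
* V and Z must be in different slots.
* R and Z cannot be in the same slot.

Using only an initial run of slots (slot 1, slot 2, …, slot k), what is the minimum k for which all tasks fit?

9

The precedence chain requires at least 2 distinct slots.
With at most 1 per slot and 9 tasks, at least 9 slots are needed.
9 works (last occupied slot: 9): for example T -> 7, F -> 8, S -> 2, V -> 3, W -> 6, G -> 9, J -> 4, R -> 5, Z -> 1.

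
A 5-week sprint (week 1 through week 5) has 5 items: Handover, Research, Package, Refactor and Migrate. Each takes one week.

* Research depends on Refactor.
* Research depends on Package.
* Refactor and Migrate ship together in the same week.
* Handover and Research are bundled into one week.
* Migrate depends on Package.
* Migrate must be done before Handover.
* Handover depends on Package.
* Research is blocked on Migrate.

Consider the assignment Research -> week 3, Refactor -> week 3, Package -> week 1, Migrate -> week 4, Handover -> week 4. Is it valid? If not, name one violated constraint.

Invalid. Research is blocked on Migrate.

Handover and Research are bundled into one week — violated.
Migrate depends on Package — holds.
Refactor and Migrate ship together in the same week — violated.
Research depends on Package — holds.
Migrate must be done before Handover — violated.
Handover depends on Package — holds.
Research is blocked on Migrate — violated.
Research depends on Refactor — violated.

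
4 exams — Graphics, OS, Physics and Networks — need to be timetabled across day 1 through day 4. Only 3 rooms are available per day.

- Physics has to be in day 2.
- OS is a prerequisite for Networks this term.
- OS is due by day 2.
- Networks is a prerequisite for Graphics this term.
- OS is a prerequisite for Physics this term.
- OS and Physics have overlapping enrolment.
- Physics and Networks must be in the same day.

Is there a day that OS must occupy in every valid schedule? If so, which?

day 1

OS's window is day 1–day 2.
Physics is fixed at day 2, and OS can't share a day with Physics.
So OS must be day 1.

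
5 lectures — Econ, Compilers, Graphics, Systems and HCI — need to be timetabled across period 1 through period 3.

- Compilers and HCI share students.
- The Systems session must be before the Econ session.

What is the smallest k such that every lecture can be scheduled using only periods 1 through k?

2 periods

The precedence chain requires at least 2 distinct periods.
2 works (last occupied period: period 2): for example Compilers -> period 1; Systems -> period 1; Econ -> period 2; Graphics -> period 1; HCI -> period 2.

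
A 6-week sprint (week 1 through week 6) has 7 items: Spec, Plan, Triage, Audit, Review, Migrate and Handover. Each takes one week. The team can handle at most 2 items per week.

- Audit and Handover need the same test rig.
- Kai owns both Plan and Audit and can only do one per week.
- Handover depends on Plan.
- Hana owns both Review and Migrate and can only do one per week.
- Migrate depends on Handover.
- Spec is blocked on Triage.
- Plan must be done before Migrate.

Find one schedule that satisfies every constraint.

Plan -> week 1, Spec -> week 2, Triage -> week 1, Audit -> week 3, Review -> week 4, Handover -> week 2, Migrate -> week 3

Checking: Handover(week 2) before Migrate(week 3); Triage(week 1) before Spec(week 2); Plan(week 1) before Handover(week 2); Plan(week 1) before Migrate(week 3); Plan(week 1) != Audit(week 3); Review(week 4) != Migrate(week 3); Audit(week 3) != Handover(week 2); max 2 per week (cap 2).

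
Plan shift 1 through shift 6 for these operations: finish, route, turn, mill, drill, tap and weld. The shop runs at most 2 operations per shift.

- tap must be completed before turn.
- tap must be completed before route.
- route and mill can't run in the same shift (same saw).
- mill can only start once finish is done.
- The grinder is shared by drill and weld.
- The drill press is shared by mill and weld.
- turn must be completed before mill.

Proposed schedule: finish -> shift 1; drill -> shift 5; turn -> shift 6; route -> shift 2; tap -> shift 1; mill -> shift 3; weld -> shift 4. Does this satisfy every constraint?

No — it violates: turn must be completed before mill

mill can only start once finish is done — holds.
turn must be completed before mill — violated.
tap must be completed before route — holds.
The shop runs at most 2 operations per shift — holds.
route and mill can't run in the same shift (same saw) — holds.
tap must be completed before turn — holds.
The drill press is shared by mill and weld — holds.
The grinder is shared by drill and weld — holds.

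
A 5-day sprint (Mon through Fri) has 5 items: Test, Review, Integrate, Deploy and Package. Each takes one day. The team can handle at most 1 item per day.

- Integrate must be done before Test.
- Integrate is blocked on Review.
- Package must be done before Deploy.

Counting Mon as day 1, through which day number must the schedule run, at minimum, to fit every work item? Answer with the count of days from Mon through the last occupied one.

The precedence chain requires at least 3 distinct days.
With at most 1 per day and 5 work items, at least 5 days are needed.
5 works (last occupied day: Fri): for example Test=Wed, Review=Mon, Integrate=Tue, Deploy=Fri, Package=Thu.

5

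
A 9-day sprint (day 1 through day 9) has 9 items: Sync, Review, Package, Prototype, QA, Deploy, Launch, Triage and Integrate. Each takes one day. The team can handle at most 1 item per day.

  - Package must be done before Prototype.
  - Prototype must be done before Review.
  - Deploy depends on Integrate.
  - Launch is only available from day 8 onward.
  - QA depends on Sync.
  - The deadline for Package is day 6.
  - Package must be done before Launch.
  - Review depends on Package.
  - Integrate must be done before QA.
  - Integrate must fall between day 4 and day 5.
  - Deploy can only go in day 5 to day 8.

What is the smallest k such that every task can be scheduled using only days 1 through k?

9 days

The precedence chain requires at least 3 distinct days.
With at most 1 per day and 9 tasks, at least 9 days are needed.
Launch can't be placed before day 8, so the schedule must run through at least day 8.
9 works (last occupied day: day 9): for example Integrate=day 4; Launch=day 8; Triage=day 9; Package=day 1; Prototype=day 2; QA=day 7; Sync=day 6; Review=day 3; Deploy=day 5.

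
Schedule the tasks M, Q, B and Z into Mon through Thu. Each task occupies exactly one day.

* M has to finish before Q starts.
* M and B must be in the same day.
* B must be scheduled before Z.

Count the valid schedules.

Splitting on M: it can be Mon (9), Tue (4), Wed (1). Listing each branch's schedules as (Q, B, Z):
M=Mon: (Tue,Mon,Tue) (Tue,Mon,Wed) (Tue,Mon,Thu) (Wed,Mon,Tue) (Wed,Mon,Wed) (Wed,Mon,Thu) (Thu,Mon,Tue) (Thu,Mon,Wed) (Thu,Mon,Thu) — 9.
M=Tue: (Wed,Tue,Wed) (Wed,Tue,Thu) (Thu,Tue,Wed) (Thu,Tue,Thu) — 4.
M=Wed: (Thu,Wed,Thu) — 1.
Summing: 9 + 4 + 1 = 14.

14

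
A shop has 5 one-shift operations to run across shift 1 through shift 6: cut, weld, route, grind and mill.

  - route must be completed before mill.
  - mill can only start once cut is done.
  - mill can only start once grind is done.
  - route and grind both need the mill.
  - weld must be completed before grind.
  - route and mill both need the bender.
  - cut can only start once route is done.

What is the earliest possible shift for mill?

Precedence pushes mill to at least shift 3.
mill at shift 3 is achievable: mill -> shift 3, grind -> shift 2, cut -> shift 2, weld -> shift 1, route -> shift 1.

shift 3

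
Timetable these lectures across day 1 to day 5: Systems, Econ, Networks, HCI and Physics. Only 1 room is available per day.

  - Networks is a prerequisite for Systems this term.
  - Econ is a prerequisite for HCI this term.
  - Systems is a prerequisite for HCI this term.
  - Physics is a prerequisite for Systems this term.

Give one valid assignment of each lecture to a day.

Econ=day 4, Networks=day 1, HCI=day 5, Systems=day 3, Physics=day 2

Checking: Systems(day 3) before HCI(day 5); Econ(day 4) before HCI(day 5); Physics(day 2) before Systems(day 3); Networks(day 1) before Systems(day 3); max 1 per day (cap 1).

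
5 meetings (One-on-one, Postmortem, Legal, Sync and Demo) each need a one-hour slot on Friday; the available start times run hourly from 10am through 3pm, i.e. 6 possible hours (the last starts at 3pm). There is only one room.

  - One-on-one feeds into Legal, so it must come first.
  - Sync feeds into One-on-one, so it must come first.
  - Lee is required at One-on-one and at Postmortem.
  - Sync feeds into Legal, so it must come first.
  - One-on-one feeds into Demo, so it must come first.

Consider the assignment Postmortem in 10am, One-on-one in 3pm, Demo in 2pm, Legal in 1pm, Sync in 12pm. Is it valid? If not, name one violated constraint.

No — it violates: One-on-one feeds into Legal, so it must come first

One-on-one feeds into Demo, so it must come first — violated.
One-on-one feeds into Legal, so it must come first — violated.
Sync feeds into Legal, so it must come first — holds.
Lee is required at One-on-one and at Postmortem — holds.
Sync feeds into One-on-one, so it must come first — holds.
There is only one room — holds.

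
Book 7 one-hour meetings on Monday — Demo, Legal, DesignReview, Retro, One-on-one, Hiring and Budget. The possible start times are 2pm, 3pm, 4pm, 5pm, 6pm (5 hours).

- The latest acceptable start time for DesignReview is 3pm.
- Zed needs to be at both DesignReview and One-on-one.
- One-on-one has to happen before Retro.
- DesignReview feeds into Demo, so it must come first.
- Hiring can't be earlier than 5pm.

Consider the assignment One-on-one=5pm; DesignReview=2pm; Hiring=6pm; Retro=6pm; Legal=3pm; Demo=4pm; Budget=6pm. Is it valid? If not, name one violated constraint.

The latest acceptable start time for DesignReview is 3pm — holds.
DesignReview feeds into Demo, so it must come first — holds.
Zed needs to be at both DesignReview and One-on-one — holds.
One-on-one has to happen before Retro — holds.
Hiring can't be earlier than 5pm — holds.

Yes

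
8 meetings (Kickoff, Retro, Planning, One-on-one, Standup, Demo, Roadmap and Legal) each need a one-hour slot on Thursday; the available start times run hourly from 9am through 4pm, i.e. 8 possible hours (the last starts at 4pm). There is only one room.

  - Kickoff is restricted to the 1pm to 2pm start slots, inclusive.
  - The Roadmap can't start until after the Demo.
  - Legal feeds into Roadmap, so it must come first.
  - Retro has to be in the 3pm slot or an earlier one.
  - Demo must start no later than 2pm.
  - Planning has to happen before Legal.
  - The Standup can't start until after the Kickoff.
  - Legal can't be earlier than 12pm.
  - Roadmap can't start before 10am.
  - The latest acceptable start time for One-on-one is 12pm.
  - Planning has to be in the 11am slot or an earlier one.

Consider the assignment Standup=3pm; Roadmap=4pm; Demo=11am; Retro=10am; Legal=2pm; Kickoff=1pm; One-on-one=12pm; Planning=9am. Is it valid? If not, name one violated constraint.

Demo must start no later than 2pm — holds.
Legal feeds into Roadmap, so it must come first — holds.
The Roadmap can't start until after the Demo — holds.
The latest acceptable start time for One-on-one is 12pm — holds.
Legal can't be earlier than 12pm — holds.
Roadmap can't start before 10am — holds.
Retro has to be in the 3pm slot or an earlier one — holds.
Planning has to happen before Legal — holds.
The Standup can't start until after the Kickoff — holds.
Kickoff is restricted to the 1pm to 2pm start slots, inclusive — holds.
There is only one room — holds.
Planning has to be in the 11am slot or an earlier one — holds.

Yes, all constraints hold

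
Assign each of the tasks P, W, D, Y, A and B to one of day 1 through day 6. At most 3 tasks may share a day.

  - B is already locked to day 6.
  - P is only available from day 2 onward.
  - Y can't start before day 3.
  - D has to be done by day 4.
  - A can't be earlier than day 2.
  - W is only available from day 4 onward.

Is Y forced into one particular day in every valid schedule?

No

Y can be day 3 (e.g. D=day 1; P=day 2; B=day 6; Y=day 3; A=day 2; W=day 4) or day 4 (e.g. B=day 6; A=day 2; D=day 1; Y=day 4; P=day 2; W=day 4).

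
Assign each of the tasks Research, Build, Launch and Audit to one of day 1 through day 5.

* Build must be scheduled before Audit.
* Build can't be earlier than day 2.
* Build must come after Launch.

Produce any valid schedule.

Research -> day 1, Launch -> day 1, Build -> day 2, Audit -> day 3

Checking: Launch(day 1) before Build(day 2); Build(day 2) before Audit(day 3); Build=day 2 in [day 2,day 5].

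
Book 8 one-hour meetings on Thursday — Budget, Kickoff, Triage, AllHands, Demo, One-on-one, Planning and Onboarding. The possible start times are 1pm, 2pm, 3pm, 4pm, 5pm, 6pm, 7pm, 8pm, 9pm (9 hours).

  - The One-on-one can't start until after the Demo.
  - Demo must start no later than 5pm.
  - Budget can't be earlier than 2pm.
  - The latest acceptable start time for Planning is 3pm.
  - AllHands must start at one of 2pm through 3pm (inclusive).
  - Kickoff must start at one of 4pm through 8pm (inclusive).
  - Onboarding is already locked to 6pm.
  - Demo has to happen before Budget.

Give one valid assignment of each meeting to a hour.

Onboarding in 6pm; Budget in 2pm; AllHands in 2pm; Kickoff in 4pm; One-on-one in 2pm; Planning in 1pm; Demo in 1pm; Triage in 1pm

Checking: Demo(1pm) before One-on-one(2pm); Demo(1pm) before Budget(2pm); Kickoff=4pm in [4pm,8pm]; Planning=1pm in [1pm,3pm]; Onboarding=6pm in [6pm,6pm]; Budget=2pm in [2pm,9pm]; Demo=1pm in [1pm,5pm]; AllHands=2pm in [2pm,3pm].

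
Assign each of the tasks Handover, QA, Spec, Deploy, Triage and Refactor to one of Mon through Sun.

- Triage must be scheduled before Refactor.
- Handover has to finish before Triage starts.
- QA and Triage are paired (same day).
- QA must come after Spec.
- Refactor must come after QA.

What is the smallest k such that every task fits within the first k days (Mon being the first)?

3 days

The precedence chain requires at least 3 distinct days.
3 works (last occupied day: Wed): for example Refactor in Wed; Deploy in Mon; Spec in Mon; QA in Tue; Triage in Tue; Handover in Mon.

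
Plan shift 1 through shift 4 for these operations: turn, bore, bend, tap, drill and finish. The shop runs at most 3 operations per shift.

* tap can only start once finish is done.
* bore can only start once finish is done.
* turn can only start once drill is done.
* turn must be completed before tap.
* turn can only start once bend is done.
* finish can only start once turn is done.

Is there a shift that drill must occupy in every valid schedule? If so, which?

shift 1

Downstream work caps drill at shift 1.
So drill is pinned to shift 1.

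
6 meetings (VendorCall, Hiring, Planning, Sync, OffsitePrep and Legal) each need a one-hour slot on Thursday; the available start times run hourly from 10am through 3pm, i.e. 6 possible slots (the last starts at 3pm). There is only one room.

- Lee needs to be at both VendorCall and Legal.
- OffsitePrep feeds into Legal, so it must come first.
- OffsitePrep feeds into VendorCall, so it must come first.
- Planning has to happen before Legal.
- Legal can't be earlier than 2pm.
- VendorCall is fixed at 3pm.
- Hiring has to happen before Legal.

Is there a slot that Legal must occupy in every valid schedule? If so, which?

Legal's window is 2pm–3pm.
VendorCall is fixed at 3pm, and Legal can't share a slot with VendorCall.
So Legal must be 2pm.

2pm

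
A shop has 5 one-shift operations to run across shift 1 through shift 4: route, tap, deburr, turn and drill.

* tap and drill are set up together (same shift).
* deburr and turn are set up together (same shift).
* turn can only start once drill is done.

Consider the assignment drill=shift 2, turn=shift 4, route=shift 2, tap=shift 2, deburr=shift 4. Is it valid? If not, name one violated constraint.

deburr and turn are set up together (same shift) — holds.
tap and drill are set up together (same shift) — holds.
turn can only start once drill is done — holds.

Yes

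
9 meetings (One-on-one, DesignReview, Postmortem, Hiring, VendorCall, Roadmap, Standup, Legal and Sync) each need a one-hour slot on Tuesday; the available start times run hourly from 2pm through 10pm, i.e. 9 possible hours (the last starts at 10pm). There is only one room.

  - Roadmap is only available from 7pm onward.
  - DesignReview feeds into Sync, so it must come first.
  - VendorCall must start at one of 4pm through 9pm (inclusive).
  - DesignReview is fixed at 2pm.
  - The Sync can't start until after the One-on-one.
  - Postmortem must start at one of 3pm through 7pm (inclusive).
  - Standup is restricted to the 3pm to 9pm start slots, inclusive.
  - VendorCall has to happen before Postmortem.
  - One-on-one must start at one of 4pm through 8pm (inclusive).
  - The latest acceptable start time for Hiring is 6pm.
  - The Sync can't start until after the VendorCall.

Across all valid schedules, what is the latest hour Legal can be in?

Legal at 10pm is achievable: Sync in 9pm, One-on-one in 4pm, Hiring in 3pm, VendorCall in 5pm, Postmortem in 6pm, DesignReview in 2pm, Standup in 8pm, Roadmap in 7pm, Legal in 10pm.

10pm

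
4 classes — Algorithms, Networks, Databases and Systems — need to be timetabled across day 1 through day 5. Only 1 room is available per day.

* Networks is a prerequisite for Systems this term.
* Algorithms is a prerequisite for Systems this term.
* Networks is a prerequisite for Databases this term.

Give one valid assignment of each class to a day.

Networks -> day 1, Systems -> day 3, Algorithms -> day 2, Databases -> day 4

Checking: Networks(day 1) before Systems(day 3); Algorithms(day 2) before Systems(day 3); Networks(day 1) before Databases(day 4); max 1 per day (cap 1).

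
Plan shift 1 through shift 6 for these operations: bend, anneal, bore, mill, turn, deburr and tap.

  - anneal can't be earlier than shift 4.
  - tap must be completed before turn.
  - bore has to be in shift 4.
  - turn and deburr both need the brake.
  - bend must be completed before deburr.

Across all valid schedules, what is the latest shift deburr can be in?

Precedence pushes deburr to at least shift 2.
deburr at shift 6 is achievable: turn -> shift 2, deburr -> shift 6, mill -> shift 1, tap -> shift 1, anneal -> shift 4, bend -> shift 1, bore -> shift 4.

shift 6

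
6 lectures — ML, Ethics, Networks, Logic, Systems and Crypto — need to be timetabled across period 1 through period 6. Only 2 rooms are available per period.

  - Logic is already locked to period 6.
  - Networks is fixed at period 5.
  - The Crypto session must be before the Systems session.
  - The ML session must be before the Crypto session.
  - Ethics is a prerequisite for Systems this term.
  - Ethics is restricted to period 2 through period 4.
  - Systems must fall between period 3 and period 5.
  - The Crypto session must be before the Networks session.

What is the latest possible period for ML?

period 3

Downstream work caps ML at period 3.
ML at period 3 is achievable: Networks -> period 5, Ethics -> period 2, Crypto -> period 4, Systems -> period 5, ML -> period 3, Logic -> period 6.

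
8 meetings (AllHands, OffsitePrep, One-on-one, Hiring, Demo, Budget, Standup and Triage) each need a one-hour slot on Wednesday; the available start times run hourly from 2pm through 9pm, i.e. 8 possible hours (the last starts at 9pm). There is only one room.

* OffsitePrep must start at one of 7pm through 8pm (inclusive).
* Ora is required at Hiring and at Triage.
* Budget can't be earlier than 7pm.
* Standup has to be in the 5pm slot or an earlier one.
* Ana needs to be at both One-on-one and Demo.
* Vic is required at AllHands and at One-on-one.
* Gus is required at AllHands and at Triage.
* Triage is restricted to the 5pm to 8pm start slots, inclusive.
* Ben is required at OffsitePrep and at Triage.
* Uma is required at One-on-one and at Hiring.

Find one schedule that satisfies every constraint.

Standup in 2pm; OffsitePrep in 7pm; Triage in 5pm; Budget in 8pm; AllHands in 3pm; One-on-one in 4pm; Hiring in 6pm; Demo in 9pm

Checking: AllHands(3pm) != One-on-one(4pm); Hiring(6pm) != Triage(5pm); AllHands(3pm) != Triage(5pm); OffsitePrep(7pm) != Triage(5pm); One-on-one(4pm) != Demo(9pm); One-on-one(4pm) != Hiring(6pm); Triage=5pm in [5pm,8pm]; Standup=2pm in [2pm,5pm]; Budget=8pm in [7pm,9pm]; OffsitePrep=7pm in [7pm,8pm]; max 1 per hour (cap 1).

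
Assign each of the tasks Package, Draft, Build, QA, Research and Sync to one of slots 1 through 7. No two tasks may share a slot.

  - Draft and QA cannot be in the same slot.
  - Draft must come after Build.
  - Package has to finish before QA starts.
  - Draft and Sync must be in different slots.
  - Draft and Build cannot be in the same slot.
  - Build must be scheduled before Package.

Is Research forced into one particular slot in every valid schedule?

Research can be 1 (e.g. Draft=4, QA=5, Research=1, Sync=6, Package=3, Build=2) or 2 (e.g. Sync=6, Build=1, Research=2, QA=5, Draft=4, Package=3).

No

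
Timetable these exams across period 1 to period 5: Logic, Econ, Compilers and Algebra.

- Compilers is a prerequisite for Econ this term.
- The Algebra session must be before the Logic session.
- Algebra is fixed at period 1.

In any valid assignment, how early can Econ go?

Precedence pushes Econ to at least period 2.
Econ at period 2 is achievable: Algebra in period 1, Logic in period 2, Compilers in period 1, Econ in period 2.

period 2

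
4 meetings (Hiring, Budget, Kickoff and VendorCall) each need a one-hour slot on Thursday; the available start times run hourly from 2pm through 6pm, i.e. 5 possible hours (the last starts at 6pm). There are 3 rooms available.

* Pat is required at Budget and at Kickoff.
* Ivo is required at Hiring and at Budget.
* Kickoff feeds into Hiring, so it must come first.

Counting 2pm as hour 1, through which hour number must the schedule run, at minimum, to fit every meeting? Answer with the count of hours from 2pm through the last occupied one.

3 hours

The precedence chain requires at least 2 distinct hours.
With at most 3 per hour and 4 meetings, at least 2 hours are needed.
Could 2 hours be enough, i.e. nothing placed later than 3pm? No: Hiring must come after Kickoff (at 2pm or later) → {3pm}; Kickoff must come before Hiring (at 3pm or earlier) → {2pm}; Budget can't share with Hiring (3pm) → {2pm}; Kickoff can't share with Budget (2pm) → nothing is left.
So 2 hours is not enough.
3 works (last occupied hour: 4pm): for example Kickoff in 2pm; Budget in 4pm; VendorCall in 2pm; Hiring in 3pm.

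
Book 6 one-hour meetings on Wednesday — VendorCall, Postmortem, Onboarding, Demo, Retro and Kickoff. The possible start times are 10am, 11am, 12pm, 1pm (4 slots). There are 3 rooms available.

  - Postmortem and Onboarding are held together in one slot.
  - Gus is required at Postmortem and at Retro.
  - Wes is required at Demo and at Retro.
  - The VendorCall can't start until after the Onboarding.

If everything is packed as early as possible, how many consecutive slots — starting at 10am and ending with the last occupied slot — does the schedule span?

2 slots

The precedence chain requires at least 2 distinct slots.
With at most 3 per slot and 6 meetings, at least 2 slots are needed.
2 works (last occupied slot: 11am): for example VendorCall=11am; Retro=11am; Kickoff=11am; Postmortem=10am; Onboarding=10am; Demo=10am.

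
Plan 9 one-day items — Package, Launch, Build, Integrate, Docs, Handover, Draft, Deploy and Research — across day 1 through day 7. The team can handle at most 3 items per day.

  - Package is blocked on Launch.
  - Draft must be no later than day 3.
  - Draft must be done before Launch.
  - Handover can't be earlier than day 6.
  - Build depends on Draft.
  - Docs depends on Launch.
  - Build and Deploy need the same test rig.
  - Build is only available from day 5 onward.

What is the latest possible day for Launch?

day 6

Precedence pushes Launch to at least day 2; downstream work caps Launch at day 6.
Launch at day 6 is achievable: Deploy=day 1; Launch=day 6; Research=day 2; Package=day 7; Draft=day 1; Handover=day 6; Integrate=day 1; Docs=day 7; Build=day 5.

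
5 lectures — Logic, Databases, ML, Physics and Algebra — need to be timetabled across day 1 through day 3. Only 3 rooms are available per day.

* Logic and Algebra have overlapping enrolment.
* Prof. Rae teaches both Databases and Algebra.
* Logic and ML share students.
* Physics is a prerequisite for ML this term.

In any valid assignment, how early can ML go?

Precedence pushes ML to at least day 2.
ML at day 2 is achievable: Logic in day 1; Databases in day 1; Algebra in day 2; ML in day 2; Physics in day 1.

day 2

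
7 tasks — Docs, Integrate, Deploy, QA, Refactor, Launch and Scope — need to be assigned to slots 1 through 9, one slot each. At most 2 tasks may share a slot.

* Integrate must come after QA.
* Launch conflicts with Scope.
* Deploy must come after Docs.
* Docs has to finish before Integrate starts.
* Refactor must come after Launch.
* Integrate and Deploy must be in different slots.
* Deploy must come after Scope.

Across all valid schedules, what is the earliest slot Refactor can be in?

2

Precedence pushes Refactor to at least 2.
Refactor at 2 is achievable: Integrate -> 3; Docs -> 1; QA -> 2; Deploy -> 4; Scope -> 3; Launch -> 1; Refactor -> 2.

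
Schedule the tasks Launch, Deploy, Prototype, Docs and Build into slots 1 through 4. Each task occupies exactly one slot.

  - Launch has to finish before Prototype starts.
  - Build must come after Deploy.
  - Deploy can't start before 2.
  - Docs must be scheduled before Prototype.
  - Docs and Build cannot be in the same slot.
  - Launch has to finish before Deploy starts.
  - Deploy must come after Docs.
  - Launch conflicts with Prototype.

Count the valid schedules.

Splitting on Launch: it can be 1 (11), 2 (4). Listing each branch's schedules as (Deploy, Prototype, Docs, Build):
Launch=1: (2,2,1,3) (2,2,1,4) (2,3,1,3) (2,3,1,4) (2,4,1,3) (2,4,1,4) (3,2,1,4) (3,3,1,4) (3,3,2,4) (3,4,1,4) (3,4,2,4) — 11.
Launch=2: (3,3,1,4) (3,3,2,4) (3,4,1,4) (3,4,2,4) — 4.
Summing: 11 + 4 = 15.

15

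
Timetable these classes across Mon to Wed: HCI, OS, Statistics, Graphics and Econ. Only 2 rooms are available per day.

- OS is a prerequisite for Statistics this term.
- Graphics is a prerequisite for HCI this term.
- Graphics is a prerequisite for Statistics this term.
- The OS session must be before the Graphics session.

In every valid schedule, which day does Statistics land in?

Wed

Precedence pushes Statistics to at least Wed.
So Statistics is pinned to Wed.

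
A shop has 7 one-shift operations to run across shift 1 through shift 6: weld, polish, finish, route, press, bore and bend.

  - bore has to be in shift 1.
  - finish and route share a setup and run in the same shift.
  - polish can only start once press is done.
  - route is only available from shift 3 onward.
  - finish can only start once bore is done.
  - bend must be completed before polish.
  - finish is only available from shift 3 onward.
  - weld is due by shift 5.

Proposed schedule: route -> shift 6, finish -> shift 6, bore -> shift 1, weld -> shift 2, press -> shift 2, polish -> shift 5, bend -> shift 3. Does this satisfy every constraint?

bore has to be in shift 1 — holds.
finish and route share a setup and run in the same shift — holds.
polish can only start once press is done — holds.
finish is only available from shift 3 onward — holds.
finish can only start once bore is done — holds.
route is only available from shift 3 onward — holds.
bend must be completed before polish — holds.
weld is due by shift 5 — holds.

Valid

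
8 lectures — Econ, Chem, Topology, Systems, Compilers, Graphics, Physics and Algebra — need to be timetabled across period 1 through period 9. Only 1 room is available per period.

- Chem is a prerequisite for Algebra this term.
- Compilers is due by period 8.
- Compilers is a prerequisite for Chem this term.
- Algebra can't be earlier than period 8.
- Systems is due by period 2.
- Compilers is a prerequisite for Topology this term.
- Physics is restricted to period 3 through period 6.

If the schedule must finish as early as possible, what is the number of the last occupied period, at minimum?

The precedence chain requires at least 3 distinct periods.
With at most 1 per period and 8 lectures, at least 8 periods are needed.
Algebra can't be placed before period 8, so the schedule must run through at least period 8.
8 works (last occupied period: period 8): for example Algebra in period 8; Compilers in period 2; Chem in period 4; Physics in period 3; Topology in period 5; Econ in period 6; Graphics in period 7; Systems in period 1.

period 8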